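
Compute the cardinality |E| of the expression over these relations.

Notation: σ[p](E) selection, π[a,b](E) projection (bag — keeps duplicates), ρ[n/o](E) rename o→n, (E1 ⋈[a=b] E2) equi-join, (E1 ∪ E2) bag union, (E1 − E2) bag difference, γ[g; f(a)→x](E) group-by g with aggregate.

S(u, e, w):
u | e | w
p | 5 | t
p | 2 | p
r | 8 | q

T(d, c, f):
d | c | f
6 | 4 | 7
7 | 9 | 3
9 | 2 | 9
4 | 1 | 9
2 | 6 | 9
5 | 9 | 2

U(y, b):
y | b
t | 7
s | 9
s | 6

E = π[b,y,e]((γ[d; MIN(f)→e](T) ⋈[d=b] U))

Stepwise |·|:
  T → 6
  γ[d; MIN(f)→e](T) → 6
  U → 3
  (γ[d; MIN(f)→e](T) ⋈[d=b] U) → 3
  π[b,y,e]((γ[d; MIN(f)→e](T) ⋈[d=b] U)) → 3

|E| = 3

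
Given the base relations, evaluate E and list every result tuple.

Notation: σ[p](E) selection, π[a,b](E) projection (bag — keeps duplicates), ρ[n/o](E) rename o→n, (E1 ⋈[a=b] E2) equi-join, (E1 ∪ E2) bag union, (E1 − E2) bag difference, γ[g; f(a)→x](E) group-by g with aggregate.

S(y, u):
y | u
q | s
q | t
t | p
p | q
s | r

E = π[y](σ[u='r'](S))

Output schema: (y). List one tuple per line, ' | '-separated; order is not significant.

Per-node cardinality:
  S → 5
  σ[u='r'](S) → 1
  π[y](σ[u='r'](S)) → 1

== RESULT ==
y
s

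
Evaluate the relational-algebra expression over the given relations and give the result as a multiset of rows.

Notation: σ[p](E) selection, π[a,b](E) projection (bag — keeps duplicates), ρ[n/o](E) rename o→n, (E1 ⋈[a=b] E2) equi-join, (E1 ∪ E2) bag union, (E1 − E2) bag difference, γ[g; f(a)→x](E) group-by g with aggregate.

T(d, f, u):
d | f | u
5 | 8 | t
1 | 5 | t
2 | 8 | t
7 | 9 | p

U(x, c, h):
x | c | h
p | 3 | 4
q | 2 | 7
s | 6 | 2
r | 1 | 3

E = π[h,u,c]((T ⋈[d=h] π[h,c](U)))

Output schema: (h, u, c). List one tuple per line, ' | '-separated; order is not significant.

Stepwise |·|:
  T → 4
  U → 4
  π[h,c](U) → 4
  (T ⋈[d=h] π[h,c](U)) → 2
  π[h,u,c]((T ⋈[d=h] π[h,c](U))) → 2

== RESULT ==
h | u | c
2 | t | 6
7 | p | 2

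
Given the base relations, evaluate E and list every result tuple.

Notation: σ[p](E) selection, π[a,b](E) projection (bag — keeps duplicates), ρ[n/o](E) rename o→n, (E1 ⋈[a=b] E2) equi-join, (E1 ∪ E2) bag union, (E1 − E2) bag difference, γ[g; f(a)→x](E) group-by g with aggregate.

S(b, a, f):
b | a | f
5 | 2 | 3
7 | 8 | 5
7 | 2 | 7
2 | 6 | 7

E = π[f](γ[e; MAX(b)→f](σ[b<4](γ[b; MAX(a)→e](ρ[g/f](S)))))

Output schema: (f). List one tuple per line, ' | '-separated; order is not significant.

Subexpression sizes:
  S → 4
  ρ[g/f](S) → 4
  γ[b; MAX(a)→e](ρ[g/f](S)) → 3
  σ[b<4](γ[b; MAX(a)→e](ρ[g/f](S))) → 1
  γ[e; MAX(b)→f](σ[b<4](γ[b; MAX(a)→e](ρ[g/f](S)))) → 1
  π[f](γ[e; MAX(b)→f](σ[b<4](γ[b; MAX(a)→e](ρ[g/f](S))))) → 1

== RESULT ==
f
2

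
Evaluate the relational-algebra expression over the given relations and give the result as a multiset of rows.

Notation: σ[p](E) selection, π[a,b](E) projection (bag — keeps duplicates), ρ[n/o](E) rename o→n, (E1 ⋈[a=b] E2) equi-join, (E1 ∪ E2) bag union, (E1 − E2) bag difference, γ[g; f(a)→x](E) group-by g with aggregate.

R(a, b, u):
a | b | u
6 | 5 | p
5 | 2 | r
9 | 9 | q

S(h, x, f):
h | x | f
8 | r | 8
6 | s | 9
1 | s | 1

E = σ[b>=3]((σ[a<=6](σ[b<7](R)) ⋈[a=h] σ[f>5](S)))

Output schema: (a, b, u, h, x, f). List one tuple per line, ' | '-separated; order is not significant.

Per-node cardinality:
  R → 3
  σ[b<7](R) → 2
  σ[a<=6](σ[b<7](R)) → 2
  S → 3
  σ[f>5](S) → 2
  (σ[a<=6](σ[b<7](R)) ⋈[a=h] σ[f>5](S)) → 1
  σ[b>=3]((σ[a<=6](σ[b<7](R)) ⋈[a=h] σ[f>5](S))) → 1

== RESULT ==
a | b | u | h | x | f
6 | 5 | p | 6 | s | 9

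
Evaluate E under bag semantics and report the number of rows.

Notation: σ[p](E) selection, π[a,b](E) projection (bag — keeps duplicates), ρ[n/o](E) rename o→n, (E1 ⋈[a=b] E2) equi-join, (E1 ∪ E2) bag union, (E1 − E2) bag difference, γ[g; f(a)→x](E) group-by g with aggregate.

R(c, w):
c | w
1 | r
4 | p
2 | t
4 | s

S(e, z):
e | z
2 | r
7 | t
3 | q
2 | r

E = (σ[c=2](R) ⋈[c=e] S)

Subexpression sizes:
  R → 4
  σ[c=2](R) → 1
  S → 4
  (σ[c=2](R) ⋈[c=e] S) → 2

|E| = 2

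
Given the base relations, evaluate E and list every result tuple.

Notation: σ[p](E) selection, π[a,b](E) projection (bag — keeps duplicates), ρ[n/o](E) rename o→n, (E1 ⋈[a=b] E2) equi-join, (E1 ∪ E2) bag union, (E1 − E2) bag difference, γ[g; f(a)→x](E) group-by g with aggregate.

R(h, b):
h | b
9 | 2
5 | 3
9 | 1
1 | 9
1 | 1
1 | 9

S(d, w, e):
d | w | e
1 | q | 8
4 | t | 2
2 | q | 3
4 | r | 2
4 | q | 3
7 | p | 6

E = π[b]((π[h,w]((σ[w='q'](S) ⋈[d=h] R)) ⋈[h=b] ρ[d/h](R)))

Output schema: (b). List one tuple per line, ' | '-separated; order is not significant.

Row counts bottom-up:
  S → 6
  σ[w='q'](S) → 3
  R → 6
  (σ[w='q'](S) ⋈[d=h] R) → 3
  π[h,w]((σ[w='q'](S) ⋈[d=h] R)) → 3
  R → 6
  ρ[d/h](R) → 6
  (π[h,w]((σ[w='q'](S) ⋈[d=h] R)) ⋈[h=b] ρ[d/h](R)) → 6
  π[b]((π[h,w]((σ[w='q'](S) ⋈[d=h] R)) ⋈[h=b] ρ[d/h](R))) → 6

== RESULT ==
b
1
1
1
1
1
1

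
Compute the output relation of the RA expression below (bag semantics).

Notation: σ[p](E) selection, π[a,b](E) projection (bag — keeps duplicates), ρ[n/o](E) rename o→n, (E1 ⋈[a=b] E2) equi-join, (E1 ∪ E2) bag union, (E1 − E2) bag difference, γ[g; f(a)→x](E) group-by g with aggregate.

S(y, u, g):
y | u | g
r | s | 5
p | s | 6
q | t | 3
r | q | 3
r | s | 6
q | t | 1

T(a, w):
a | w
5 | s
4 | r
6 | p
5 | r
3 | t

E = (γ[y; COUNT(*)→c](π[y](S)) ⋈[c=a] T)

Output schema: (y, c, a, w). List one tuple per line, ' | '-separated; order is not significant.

Per-node cardinality:
  S → 6
  π[y](S) → 6
  γ[y; COUNT(*)→c](π[y](S)) → 3
  T → 5
  (γ[y; COUNT(*)→c](π[y](S)) ⋈[c=a] T) → 1

== RESULT ==
y | c | a | w
r | 3 | 3 | t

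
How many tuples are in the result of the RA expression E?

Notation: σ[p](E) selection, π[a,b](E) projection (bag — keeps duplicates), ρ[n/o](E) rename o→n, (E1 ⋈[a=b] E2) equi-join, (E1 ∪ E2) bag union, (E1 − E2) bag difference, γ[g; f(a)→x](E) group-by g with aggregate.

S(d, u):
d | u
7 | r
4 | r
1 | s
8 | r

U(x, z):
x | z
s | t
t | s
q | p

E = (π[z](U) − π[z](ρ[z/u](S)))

Per-node cardinality:
  U → 3
  π[z](U) → 3
  S → 4
  ρ[z/u](S) → 4
  π[z](ρ[z/u](S)) → 4
  (π[z](U) − π[z](ρ[z/u](S))) → 2

|E| = 2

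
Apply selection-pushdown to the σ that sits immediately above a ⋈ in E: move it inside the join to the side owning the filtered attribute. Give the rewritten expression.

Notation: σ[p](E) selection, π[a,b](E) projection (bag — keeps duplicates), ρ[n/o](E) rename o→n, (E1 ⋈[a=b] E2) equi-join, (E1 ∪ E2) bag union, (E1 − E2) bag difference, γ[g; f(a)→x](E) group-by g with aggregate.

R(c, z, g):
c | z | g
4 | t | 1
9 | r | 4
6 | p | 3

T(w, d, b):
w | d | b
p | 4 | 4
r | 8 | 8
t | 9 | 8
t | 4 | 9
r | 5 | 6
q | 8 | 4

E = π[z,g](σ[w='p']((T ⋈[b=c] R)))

σ filters on w, owned by the left side.
E' = π[z,g]((σ[w='p'](T) ⋈[b=c] R))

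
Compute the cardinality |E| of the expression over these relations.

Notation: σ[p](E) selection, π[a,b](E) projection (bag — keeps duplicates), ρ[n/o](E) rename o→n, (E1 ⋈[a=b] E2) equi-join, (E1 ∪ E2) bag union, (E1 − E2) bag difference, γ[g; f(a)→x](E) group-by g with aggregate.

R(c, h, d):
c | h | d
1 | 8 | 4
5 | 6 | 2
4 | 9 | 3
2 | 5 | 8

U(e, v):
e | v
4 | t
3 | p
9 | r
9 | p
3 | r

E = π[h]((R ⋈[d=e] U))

Row counts bottom-up:
  R → 4
  U → 5
  (R ⋈[d=e] U) → 3
  π[h]((R ⋈[d=e] U)) → 3

|E| = 3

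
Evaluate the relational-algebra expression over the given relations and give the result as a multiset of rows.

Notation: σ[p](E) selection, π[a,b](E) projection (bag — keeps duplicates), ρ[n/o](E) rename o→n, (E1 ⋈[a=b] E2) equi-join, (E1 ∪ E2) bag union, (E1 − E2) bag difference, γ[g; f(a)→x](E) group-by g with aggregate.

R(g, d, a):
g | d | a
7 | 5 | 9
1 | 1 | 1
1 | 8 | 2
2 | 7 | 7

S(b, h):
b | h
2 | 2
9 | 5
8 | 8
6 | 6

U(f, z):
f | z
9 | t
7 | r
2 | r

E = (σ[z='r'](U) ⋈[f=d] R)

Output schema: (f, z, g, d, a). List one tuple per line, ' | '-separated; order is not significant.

Subexpression sizes:
  U → 3
  σ[z='r'](U) → 2
  R → 4
  (σ[z='r'](U) ⋈[f=d] R) → 1

== RESULT ==
f | z | g | d | a
7 | r | 2 | 7 | 7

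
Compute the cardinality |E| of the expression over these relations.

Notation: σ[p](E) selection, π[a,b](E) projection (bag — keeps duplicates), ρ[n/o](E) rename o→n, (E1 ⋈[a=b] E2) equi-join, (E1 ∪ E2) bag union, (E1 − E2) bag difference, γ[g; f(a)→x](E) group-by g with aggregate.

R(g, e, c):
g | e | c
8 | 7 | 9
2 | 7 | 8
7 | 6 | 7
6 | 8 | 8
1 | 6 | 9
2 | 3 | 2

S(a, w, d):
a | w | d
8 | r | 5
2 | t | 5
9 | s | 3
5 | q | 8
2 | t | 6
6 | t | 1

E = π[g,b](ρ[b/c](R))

Stepwise |·|:
  R → 6
  ρ[b/c](R) → 6
  π[g,b](ρ[b/c](R)) → 6

|E| = 6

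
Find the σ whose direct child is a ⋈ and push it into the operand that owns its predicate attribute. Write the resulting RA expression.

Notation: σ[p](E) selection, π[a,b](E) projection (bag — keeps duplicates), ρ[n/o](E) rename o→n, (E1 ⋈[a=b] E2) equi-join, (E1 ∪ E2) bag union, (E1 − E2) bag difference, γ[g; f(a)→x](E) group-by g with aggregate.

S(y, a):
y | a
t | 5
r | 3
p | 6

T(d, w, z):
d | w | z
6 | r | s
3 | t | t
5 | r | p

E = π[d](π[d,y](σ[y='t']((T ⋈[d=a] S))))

σ filters on y, owned by the right side.
E' = π[d](π[d,y]((T ⋈[d=a] σ[y='t'](S))))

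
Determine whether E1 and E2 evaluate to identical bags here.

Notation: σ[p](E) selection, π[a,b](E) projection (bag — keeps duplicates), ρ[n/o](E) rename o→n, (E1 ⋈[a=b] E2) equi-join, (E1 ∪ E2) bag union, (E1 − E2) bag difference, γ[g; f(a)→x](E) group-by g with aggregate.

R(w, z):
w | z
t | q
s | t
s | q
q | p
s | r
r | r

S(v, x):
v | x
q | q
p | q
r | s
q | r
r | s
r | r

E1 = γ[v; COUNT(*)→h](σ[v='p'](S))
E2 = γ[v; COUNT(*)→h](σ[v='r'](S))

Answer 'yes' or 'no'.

E1 subexpression sizes:
  S → 6
  σ[v='p'](S) → 1
  γ[v; COUNT(*)→h](σ[v='p'](S)) → 1
E2 subexpression sizes:
  S → 6
  σ[v='r'](S) → 3
  γ[v; COUNT(*)→h](σ[v='r'](S)) → 1

E1 result:
v | h
p | 1
E2 result:
v | h
r | 3
Witness: ('r', 3) appears 0× in E1 but 1× in E2.

no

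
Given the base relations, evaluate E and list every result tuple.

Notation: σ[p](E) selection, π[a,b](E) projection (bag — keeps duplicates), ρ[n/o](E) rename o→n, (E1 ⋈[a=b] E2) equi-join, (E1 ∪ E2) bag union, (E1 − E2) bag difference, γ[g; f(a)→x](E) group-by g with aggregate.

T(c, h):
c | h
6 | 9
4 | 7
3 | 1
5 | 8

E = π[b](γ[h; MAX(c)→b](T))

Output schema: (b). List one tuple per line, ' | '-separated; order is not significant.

Per-node cardinality:
  T → 4
  γ[h; MAX(c)→b](T) → 4
  π[b](γ[h; MAX(c)→b](T)) → 4

== RESULT ==
b
3
4
5
6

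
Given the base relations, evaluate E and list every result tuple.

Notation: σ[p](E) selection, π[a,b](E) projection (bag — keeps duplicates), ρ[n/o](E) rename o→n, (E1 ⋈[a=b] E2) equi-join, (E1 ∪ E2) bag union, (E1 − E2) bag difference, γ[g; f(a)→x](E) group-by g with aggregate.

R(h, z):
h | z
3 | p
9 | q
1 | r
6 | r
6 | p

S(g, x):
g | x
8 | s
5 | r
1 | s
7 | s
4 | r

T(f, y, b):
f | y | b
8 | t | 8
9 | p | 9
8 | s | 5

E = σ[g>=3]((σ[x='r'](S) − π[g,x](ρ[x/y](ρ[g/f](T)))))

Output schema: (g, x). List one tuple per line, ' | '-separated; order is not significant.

Stepwise |·|:
  S → 5
  σ[x='r'](S) → 2
  T → 3
  ρ[g/f](T) → 3
  ρ[x/y](ρ[g/f](T)) → 3
  π[g,x](ρ[x/y](ρ[g/f](T))) → 3
  (σ[x='r'](S) − π[g,x](ρ[x/y](ρ[g/f](T)))) → 2
  σ[g>=3]((σ[x='r'](S) − π[g,x](ρ[x/y](ρ[g/f](T))))) → 2

== RESULT ==
g | x
4 | r
5 | r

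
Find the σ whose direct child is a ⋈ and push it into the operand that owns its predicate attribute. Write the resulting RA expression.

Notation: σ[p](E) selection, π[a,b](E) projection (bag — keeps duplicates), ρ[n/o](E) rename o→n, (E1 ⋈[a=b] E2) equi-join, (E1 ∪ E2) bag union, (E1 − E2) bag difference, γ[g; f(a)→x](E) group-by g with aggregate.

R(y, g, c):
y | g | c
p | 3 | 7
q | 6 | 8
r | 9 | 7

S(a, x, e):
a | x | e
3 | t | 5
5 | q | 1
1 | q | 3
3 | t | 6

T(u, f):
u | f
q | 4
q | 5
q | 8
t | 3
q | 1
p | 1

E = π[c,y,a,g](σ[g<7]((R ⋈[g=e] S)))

σ filters on g, owned by the left side.
E' = π[c,y,a,g]((σ[g<7](R) ⋈[g=e] S))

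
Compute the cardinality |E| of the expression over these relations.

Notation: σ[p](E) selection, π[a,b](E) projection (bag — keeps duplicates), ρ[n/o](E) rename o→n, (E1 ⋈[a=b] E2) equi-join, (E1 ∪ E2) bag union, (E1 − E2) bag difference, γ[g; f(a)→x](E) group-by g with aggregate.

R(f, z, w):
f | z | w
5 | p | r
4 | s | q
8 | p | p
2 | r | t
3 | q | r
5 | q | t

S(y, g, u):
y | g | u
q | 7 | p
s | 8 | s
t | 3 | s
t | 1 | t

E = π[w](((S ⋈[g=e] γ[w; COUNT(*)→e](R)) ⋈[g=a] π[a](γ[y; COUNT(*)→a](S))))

Subexpression sizes:
  S → 4
  R → 6
  γ[w; COUNT(*)→e](R) → 4
  (S ⋈[g=e] γ[w; COUNT(*)→e](R)) → 2
  S → 4
  γ[y; COUNT(*)→a](S) → 3
  π[a](γ[y; COUNT(*)→a](S)) → 3
  ((S ⋈[g=e] γ[w; COUNT(*)→e](R)) ⋈[g=a] π[a](γ[y; COUNT(*)→a](S))) → 4
  π[w](((S ⋈[g=e] γ[w; COUNT(*)→e](R)) ⋈[g=a] π[a](γ[y; COUNT(*)→a](S)))) → 4

|E| = 4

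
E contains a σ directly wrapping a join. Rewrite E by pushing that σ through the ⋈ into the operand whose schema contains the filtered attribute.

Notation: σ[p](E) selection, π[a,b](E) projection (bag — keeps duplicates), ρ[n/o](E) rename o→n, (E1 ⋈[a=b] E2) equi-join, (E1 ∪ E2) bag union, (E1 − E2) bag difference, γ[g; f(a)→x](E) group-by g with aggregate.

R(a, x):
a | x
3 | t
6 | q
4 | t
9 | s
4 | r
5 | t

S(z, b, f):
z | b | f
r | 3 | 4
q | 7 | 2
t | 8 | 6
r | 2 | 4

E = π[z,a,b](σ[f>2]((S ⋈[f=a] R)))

σ filters on f, owned by the left side.
E' = π[z,a,b]((σ[f>2](S) ⋈[f=a] R))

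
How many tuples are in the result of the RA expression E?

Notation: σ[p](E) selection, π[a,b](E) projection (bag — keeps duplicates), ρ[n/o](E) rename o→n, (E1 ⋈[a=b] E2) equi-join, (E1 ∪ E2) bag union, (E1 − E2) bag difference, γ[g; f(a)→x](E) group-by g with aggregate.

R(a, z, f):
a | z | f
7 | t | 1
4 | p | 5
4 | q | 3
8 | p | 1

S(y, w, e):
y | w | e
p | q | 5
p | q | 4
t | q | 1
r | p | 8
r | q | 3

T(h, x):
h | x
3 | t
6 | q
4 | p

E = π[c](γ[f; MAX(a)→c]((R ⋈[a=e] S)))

Row counts bottom-up:
  R → 4
  S → 5
  (R ⋈[a=e] S) → 3
  γ[f; MAX(a)→c]((R ⋈[a=e] S)) → 3
  π[c](γ[f; MAX(a)→c]((R ⋈[a=e] S))) → 3

|E| = 3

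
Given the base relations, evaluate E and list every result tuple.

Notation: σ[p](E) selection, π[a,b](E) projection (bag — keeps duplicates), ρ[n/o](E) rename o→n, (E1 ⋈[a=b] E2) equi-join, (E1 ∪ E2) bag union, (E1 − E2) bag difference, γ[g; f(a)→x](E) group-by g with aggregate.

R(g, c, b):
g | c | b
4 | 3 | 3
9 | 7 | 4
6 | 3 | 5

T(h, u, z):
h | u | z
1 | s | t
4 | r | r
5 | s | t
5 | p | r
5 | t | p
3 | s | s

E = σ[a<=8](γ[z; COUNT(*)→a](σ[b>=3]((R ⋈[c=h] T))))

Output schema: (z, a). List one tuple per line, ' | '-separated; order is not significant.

Subexpression sizes:
  R → 3
  T → 6
  (R ⋈[c=h] T) → 2
  σ[b>=3]((R ⋈[c=h] T)) → 2
  γ[z; COUNT(*)→a](σ[b>=3]((R ⋈[c=h] T))) → 1
  σ[a<=8](γ[z; COUNT(*)→a](σ[b>=3]((R ⋈[c=h] T)))) → 1

== RESULT ==
z | a
s | 2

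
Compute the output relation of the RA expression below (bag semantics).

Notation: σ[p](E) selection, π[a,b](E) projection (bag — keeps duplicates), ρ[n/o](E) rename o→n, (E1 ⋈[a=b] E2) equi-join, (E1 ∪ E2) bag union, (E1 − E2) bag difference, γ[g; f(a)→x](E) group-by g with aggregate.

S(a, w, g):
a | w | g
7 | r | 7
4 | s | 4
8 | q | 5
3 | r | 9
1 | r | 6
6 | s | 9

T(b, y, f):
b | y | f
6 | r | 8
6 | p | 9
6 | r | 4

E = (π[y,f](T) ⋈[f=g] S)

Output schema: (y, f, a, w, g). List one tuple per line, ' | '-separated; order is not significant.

Subexpression sizes:
  T → 3
  π[y,f](T) → 3
  S → 6
  (π[y,f](T) ⋈[f=g] S) → 3

== RESULT ==
y | f | a | w | g
p | 9 | 3 | r | 9
p | 9 | 6 | s | 9
r | 4 | 4 | s | 4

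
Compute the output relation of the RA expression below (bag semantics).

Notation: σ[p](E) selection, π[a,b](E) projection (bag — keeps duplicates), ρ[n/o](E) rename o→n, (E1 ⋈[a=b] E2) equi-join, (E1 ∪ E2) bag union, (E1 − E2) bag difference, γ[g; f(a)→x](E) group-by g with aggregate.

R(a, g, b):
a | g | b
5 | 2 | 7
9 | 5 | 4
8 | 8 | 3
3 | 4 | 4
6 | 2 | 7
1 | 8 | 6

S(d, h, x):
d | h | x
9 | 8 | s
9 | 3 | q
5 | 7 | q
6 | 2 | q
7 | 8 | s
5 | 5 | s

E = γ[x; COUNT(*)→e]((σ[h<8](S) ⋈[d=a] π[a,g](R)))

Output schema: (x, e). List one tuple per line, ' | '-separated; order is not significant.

Stepwise |·|:
  S → 6
  σ[h<8](S) → 4
  R → 6
  π[a,g](R) → 6
  (σ[h<8](S) ⋈[d=a] π[a,g](R)) → 4
  γ[x; COUNT(*)→e]((σ[h<8](S) ⋈[d=a] π[a,g](R))) → 2

== RESULT ==
x | e
q | 3
s | 1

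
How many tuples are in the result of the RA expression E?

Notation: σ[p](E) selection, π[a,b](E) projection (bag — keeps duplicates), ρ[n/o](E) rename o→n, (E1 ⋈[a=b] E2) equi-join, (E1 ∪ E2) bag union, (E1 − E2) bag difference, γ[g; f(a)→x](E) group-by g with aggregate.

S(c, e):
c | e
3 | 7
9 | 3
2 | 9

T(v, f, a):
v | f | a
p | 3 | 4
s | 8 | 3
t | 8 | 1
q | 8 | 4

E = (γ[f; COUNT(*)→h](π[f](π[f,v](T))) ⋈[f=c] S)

Row counts bottom-up:
  T → 4
  π[f,v](T) → 4
  π[f](π[f,v](T)) → 4
  γ[f; COUNT(*)→h](π[f](π[f,v](T))) → 2
  S → 3
  (γ[f; COUNT(*)→h](π[f](π[f,v](T))) ⋈[f=c] S) → 1

|E| = 1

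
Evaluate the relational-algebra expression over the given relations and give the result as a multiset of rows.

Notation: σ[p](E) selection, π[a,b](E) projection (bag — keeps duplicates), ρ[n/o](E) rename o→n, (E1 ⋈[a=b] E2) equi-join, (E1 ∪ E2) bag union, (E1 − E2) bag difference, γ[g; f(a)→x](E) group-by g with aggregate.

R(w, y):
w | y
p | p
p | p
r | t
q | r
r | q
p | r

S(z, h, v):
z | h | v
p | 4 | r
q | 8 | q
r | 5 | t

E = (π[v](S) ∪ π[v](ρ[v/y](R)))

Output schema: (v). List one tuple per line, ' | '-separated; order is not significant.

Subexpression sizes:
  S → 3
  π[v](S) → 3
  R → 6
  ρ[v/y](R) → 6
  π[v](ρ[v/y](R)) → 6
  (π[v](S) ∪ π[v](ρ[v/y](R))) → 9

== RESULT ==
v
p
p
q
q
r
r
r
t
t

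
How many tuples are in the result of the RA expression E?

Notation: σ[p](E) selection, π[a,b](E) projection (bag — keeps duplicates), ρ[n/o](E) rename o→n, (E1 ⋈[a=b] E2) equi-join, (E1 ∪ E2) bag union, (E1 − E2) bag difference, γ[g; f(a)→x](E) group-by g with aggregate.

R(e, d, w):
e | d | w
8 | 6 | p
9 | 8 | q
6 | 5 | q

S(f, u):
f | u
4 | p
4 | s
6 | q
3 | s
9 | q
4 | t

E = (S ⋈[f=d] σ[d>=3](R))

Per-node cardinality:
  S → 6
  R → 3
  σ[d>=3](R) → 3
  (S ⋈[f=d] σ[d>=3](R)) → 1

|E| = 1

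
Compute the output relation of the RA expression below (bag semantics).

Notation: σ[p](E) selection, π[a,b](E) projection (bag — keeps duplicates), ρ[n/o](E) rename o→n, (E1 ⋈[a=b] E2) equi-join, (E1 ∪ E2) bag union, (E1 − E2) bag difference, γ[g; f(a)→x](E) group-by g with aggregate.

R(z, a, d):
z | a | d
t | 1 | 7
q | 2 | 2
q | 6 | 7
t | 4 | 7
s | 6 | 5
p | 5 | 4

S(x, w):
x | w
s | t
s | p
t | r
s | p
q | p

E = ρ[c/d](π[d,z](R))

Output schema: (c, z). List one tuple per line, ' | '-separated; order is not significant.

Subexpression sizes:
  R → 6
  π[d,z](R) → 6
  ρ[c/d](π[d,z](R)) → 6

== RESULT ==
c | z
2 | q
4 | p
5 | s
7 | q
7 | t
7 | t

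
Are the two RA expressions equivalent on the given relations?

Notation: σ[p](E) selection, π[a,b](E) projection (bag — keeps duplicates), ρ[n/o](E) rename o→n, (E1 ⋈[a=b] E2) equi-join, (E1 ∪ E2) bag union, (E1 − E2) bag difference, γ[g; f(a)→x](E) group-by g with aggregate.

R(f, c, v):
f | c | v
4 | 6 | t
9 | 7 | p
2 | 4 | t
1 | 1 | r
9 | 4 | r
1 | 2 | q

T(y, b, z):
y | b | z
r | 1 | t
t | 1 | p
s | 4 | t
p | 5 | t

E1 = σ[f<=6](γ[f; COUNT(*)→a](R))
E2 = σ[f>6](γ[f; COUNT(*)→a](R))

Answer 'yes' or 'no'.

E1 subexpression sizes:
  R → 6
  γ[f; COUNT(*)→a](R) → 4
  σ[f<=6](γ[f; COUNT(*)→a](R)) → 3
E2 subexpression sizes:
  R → 6
  γ[f; COUNT(*)→a](R) → 4
  σ[f>6](γ[f; COUNT(*)→a](R)) → 1

E1 result:
f | a
1 | 2
2 | 1
4 | 1
E2 result:
f | a
9 | 2
Witness: (9, 2) appears 0× in E1 but 1× in E2.

no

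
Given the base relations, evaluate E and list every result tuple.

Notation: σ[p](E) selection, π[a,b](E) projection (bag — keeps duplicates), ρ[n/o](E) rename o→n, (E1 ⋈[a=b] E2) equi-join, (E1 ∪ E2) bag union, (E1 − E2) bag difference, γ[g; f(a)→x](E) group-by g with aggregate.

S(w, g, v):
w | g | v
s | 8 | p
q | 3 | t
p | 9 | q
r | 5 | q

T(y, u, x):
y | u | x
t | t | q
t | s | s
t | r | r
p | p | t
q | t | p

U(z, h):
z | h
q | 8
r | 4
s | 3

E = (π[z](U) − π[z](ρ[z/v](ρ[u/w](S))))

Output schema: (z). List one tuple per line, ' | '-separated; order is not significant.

Row counts bottom-up:
  U → 3
  π[z](U) → 3
  S → 4
  ρ[u/w](S) → 4
  ρ[z/v](ρ[u/w](S)) → 4
  π[z](ρ[z/v](ρ[u/w](S))) → 4
  (π[z](U) − π[z](ρ[z/v](ρ[u/w](S)))) → 2

== RESULT ==
z
r
s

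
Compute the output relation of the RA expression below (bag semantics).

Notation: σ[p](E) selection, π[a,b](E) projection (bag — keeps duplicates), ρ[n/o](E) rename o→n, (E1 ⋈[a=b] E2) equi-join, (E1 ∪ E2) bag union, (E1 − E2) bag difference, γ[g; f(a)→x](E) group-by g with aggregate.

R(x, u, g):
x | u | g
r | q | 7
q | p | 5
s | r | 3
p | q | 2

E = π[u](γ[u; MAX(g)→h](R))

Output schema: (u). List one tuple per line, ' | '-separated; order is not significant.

Stepwise |·|:
  R → 4
  γ[u; MAX(g)→h](R) → 3
  π[u](γ[u; MAX(g)→h](R)) → 3

== RESULT ==
u
p
q
r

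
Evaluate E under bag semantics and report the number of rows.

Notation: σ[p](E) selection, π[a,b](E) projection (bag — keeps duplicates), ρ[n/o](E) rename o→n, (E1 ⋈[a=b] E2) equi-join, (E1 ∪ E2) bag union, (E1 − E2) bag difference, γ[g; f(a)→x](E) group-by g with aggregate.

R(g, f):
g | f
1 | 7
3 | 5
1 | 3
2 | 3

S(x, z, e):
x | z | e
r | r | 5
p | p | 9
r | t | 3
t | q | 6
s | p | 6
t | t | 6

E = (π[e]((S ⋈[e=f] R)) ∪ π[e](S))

Stepwise |·|:
  S → 6
  R → 4
  (S ⋈[e=f] R) → 3
  π[e]((S ⋈[e=f] R)) → 3
  S → 6
  π[e](S) → 6
  (π[e]((S ⋈[e=f] R)) ∪ π[e](S)) → 9

|E| = 9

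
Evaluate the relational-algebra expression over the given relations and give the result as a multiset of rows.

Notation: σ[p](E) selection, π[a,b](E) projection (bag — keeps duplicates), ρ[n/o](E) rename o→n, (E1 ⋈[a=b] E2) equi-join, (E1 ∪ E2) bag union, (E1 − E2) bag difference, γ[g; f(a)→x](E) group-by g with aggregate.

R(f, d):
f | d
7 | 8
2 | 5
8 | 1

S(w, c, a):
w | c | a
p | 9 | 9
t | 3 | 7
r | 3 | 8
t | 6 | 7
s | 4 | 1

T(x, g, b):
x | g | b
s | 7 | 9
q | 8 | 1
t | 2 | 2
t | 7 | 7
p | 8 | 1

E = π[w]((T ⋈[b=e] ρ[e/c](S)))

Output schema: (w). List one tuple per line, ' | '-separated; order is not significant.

Subexpression sizes:
  T → 5
  S → 5
  ρ[e/c](S) → 5
  (T ⋈[b=e] ρ[e/c](S)) → 1
  π[w]((T ⋈[b=e] ρ[e/c](S))) → 1

== RESULT ==
w
p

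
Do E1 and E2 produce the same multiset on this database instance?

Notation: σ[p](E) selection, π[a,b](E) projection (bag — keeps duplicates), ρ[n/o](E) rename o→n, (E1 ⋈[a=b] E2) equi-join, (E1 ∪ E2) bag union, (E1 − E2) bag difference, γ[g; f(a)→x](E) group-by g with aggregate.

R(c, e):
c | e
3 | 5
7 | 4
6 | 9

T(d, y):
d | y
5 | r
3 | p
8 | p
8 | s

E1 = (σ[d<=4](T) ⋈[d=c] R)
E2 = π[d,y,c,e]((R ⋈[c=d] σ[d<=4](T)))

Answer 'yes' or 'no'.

E1 subexpression sizes:
  T → 4
  σ[d<=4](T) → 1
  R → 3
  (σ[d<=4](T) ⋈[d=c] R) → 1
E2 subexpression sizes:
  R → 3
  T → 4
  σ[d<=4](T) → 1
  (R ⋈[c=d] σ[d<=4](T)) → 1
  π[d,y,c,e]((R ⋈[c=d] σ[d<=4](T))) → 1

E1 and E2 produce the same multiset:
d | y | c | e
3 | p | 3 | 5

yes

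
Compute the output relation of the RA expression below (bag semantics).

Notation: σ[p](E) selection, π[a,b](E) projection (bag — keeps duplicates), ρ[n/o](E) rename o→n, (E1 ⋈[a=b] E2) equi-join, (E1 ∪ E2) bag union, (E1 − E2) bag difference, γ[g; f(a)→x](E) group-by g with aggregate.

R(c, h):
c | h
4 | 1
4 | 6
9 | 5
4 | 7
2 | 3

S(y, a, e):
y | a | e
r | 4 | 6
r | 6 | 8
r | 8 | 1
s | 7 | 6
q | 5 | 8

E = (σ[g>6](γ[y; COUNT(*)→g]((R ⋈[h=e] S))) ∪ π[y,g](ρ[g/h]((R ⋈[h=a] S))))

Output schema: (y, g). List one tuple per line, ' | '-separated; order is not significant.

Per-node cardinality:
  R → 5
  S → 5
  (R ⋈[h=e] S) → 3
  γ[y; COUNT(*)→g]((R ⋈[h=e] S)) → 2
  σ[g>6](γ[y; COUNT(*)→g]((R ⋈[h=e] S))) → 0
  R → 5
  S → 5
  (R ⋈[h=a] S) → 3
  ρ[g/h]((R ⋈[h=a] S)) → 3
  π[y,g](ρ[g/h]((R ⋈[h=a] S))) → 3
  (σ[g>6](γ[y; COUNT(*)→g]((R ⋈[h=e] S))) ∪ π[y,g](ρ[g/h]((R ⋈[h=a] S)))) → 3

== RESULT ==
y | g
q | 5
r | 6
s | 7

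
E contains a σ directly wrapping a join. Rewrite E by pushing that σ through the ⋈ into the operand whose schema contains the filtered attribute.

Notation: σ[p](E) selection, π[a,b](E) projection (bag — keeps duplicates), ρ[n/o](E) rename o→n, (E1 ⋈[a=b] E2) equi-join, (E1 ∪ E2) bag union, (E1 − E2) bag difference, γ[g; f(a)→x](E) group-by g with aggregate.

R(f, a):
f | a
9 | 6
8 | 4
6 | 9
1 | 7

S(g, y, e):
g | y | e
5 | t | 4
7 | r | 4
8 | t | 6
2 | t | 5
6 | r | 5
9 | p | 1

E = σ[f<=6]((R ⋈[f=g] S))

σ filters on f, owned by the left side.
E' = (σ[f<=6](R) ⋈[f=g] S)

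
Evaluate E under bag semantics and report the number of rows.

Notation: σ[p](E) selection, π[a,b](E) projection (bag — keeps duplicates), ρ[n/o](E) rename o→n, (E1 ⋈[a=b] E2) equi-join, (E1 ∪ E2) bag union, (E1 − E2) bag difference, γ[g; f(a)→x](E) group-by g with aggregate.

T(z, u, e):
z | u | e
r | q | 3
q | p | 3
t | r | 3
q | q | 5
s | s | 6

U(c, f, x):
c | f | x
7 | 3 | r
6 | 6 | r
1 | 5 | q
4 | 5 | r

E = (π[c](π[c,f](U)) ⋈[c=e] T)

Per-node cardinality:
  U → 4
  π[c,f](U) → 4
  π[c](π[c,f](U)) → 4
  T → 5
  (π[c](π[c,f](U)) ⋈[c=e] T) → 1

|E| = 1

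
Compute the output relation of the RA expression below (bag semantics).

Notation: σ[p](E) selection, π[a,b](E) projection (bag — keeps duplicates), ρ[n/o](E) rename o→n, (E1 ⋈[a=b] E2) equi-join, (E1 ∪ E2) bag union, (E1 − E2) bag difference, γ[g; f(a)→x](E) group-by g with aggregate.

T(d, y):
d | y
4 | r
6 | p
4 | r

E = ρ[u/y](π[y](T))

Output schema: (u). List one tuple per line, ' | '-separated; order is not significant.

Row counts bottom-up:
  T → 3
  π[y](T) → 3
  ρ[u/y](π[y](T)) → 3

== RESULT ==
u
p
r
r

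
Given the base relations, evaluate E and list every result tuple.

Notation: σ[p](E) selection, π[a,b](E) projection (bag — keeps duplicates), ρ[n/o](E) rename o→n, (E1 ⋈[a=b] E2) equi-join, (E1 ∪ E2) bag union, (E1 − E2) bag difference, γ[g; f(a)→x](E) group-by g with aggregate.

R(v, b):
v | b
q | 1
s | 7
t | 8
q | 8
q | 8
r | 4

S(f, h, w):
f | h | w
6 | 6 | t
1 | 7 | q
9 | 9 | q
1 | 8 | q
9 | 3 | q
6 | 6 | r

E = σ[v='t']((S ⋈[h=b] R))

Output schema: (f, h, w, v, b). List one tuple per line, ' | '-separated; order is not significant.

Per-node cardinality:
  S → 6
  R → 6
  (S ⋈[h=b] R) → 4
  σ[v='t']((S ⋈[h=b] R)) → 1

== RESULT ==
f | h | w | v | b
1 | 8 | q | t | 8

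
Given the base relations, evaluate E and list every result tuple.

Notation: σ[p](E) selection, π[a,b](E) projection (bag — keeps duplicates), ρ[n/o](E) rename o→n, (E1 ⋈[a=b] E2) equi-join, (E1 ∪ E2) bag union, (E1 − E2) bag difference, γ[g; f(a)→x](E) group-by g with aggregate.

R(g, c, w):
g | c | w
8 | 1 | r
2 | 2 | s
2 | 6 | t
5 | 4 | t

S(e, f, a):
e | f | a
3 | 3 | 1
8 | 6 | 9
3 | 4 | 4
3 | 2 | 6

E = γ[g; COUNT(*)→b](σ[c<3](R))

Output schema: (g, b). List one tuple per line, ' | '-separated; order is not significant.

Subexpression sizes:
  R → 4
  σ[c<3](R) → 2
  γ[g; COUNT(*)→b](σ[c<3](R)) → 2

== RESULT ==
g | b
2 | 1
8 | 1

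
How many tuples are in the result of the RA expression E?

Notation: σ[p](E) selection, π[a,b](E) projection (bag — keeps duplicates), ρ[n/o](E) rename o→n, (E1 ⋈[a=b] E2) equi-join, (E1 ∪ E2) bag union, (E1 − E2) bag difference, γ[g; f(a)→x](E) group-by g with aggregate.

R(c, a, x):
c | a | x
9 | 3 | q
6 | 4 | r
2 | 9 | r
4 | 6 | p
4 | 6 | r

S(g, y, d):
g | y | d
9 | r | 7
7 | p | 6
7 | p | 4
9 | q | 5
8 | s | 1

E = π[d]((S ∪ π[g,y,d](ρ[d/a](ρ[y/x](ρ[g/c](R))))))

Subexpression sizes:
  S → 5
  R → 5
  ρ[g/c](R) → 5
  ρ[y/x](ρ[g/c](R)) → 5
  ρ[d/a](ρ[y/x](ρ[g/c](R))) → 5
  π[g,y,d](ρ[d/a](ρ[y/x](ρ[g/c](R)))) → 5
  (S ∪ π[g,y,d](ρ[d/a](ρ[y/x](ρ[g/c](R))))) → 10
  π[d]((S ∪ π[g,y,d](ρ[d/a](ρ[y/x](ρ[g/c](R)))))) → 10

|E| = 10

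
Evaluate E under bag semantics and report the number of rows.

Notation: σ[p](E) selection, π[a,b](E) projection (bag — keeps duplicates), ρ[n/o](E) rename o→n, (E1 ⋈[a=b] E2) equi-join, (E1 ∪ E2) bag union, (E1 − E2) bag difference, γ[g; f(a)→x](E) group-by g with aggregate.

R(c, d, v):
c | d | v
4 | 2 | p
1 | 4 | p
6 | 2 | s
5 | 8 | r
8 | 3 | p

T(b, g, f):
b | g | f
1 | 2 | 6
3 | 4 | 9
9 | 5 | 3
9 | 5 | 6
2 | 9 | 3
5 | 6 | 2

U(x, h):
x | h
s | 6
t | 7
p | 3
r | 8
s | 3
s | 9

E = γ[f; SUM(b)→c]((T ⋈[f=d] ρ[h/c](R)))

Subexpression sizes:
  T → 6
  R → 5
  ρ[h/c](R) → 5
  (T ⋈[f=d] ρ[h/c](R)) → 4
  γ[f; SUM(b)→c]((T ⋈[f=d] ρ[h/c](R))) → 2

|E| = 2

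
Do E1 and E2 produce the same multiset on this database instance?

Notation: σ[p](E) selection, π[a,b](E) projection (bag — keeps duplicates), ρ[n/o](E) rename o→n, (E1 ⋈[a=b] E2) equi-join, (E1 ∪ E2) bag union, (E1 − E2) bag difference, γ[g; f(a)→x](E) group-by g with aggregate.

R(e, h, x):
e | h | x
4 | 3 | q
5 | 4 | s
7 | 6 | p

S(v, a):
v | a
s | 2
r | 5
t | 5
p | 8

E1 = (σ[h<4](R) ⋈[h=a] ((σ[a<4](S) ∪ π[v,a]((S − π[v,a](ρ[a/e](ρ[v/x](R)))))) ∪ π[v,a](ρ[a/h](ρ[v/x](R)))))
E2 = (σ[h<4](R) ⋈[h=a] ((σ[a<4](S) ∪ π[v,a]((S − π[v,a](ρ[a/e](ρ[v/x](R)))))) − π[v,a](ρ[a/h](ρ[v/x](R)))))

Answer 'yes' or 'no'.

E1 subexpression sizes:
  R → 3
  σ[h<4](R) → 1
  S → 4
  σ[a<4](S) → 1
  S → 4
  R → 3
  ρ[v/x](R) → 3
  ρ[a/e](ρ[v/x](R)) → 3
  π[v,a](ρ[a/e](ρ[v/x](R))) → 3
  (S − π[v,a](ρ[a/e](ρ[v/x](R)))) → 4
  π[v,a]((S − π[v,a](ρ[a/e](ρ[v/x](R))))) → 4
  (σ[a<4](S) ∪ π[v,a]((S − π[v,a](ρ[a/e](ρ[v/x](R)))))) → 5
  R → 3
  ρ[v/x](R) → 3
  ρ[a/h](ρ[v/x](R)) → 3
  π[v,a](ρ[a/h](ρ[v/x](R))) → 3
  ((σ[a<4](S) ∪ π[v,a]((S − π[v,a](ρ[a/e](ρ[v/x](R)))))) ∪ π[v,a](ρ[a/h](ρ[v/x](R)))) → 8
  (σ[h<4](R) ⋈[h=a] ((σ[a<4](S) ∪ π[v,a]((S − π[v,a](ρ[a/e](ρ[v/x](R)))))) ∪ π[v,a](ρ[a/h](ρ[v/x](R))))) → 1
E2 subexpression sizes:
  R → 3
  σ[h<4](R) → 1
  S → 4
  σ[a<4](S) → 1
  S → 4
  R → 3
  ρ[v/x](R) → 3
  ρ[a/e](ρ[v/x](R)) → 3
  π[v,a](ρ[a/e](ρ[v/x](R))) → 3
  (S − π[v,a](ρ[a/e](ρ[v/x](R)))) → 4
  π[v,a]((S − π[v,a](ρ[a/e](ρ[v/x](R))))) → 4
  (σ[a<4](S) ∪ π[v,a]((S − π[v,a](ρ[a/e](ρ[v/x](R)))))) → 5
  R → 3
  ρ[v/x](R) → 3
  ρ[a/h](ρ[v/x](R)) → 3
  π[v,a](ρ[a/h](ρ[v/x](R))) → 3
  ((σ[a<4](S) ∪ π[v,a]((S − π[v,a](ρ[a/e](ρ[v/x](R)))))) − π[v,a](ρ[a/h](ρ[v/x](R)))) → 5
  (σ[h<4](R) ⋈[h=a] ((σ[a<4](S) ∪ π[v,a]((S − π[v,a](ρ[a/e](ρ[v/x](R)))))) − π[v,a](ρ[a/h](ρ[v/x](R))))) → 0

E1 result:
e | h | x | v | a
4 | 3 | q | q | 3
E2 result:
e | h | x | v | a
(0 rows)
Witness: (4, 3, 'q', 'q', 3) appears 1× in E1 but 0× in E2.

no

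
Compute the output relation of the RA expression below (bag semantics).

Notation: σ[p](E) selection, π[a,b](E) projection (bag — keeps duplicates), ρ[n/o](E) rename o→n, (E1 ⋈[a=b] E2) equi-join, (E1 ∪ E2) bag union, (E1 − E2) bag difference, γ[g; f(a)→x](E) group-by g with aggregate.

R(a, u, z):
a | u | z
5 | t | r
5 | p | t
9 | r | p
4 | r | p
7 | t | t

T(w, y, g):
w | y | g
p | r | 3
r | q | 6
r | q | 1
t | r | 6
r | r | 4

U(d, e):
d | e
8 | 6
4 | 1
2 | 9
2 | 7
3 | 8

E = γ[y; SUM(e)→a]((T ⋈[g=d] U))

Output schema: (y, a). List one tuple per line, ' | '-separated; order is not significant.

Stepwise |·|:
  T → 5
  U → 5
  (T ⋈[g=d] U) → 2
  γ[y; SUM(e)→a]((T ⋈[g=d] U)) → 1

== RESULT ==
y | a
r | 9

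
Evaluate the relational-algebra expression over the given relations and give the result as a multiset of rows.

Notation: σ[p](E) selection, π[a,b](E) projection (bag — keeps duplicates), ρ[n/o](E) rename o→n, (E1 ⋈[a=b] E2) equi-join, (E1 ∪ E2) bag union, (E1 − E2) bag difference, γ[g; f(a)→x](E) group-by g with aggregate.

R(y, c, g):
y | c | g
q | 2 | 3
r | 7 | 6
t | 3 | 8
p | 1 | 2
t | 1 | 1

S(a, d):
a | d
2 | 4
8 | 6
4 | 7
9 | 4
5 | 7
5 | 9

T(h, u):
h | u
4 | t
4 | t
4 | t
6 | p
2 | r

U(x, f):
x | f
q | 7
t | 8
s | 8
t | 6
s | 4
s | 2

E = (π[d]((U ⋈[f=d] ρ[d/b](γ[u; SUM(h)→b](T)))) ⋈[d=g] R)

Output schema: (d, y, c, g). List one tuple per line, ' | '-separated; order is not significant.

Stepwise |·|:
  U → 6
  T → 5
  γ[u; SUM(h)→b](T) → 3
  ρ[d/b](γ[u; SUM(h)→b](T)) → 3
  (U ⋈[f=d] ρ[d/b](γ[u; SUM(h)→b](T))) → 2
  π[d]((U ⋈[f=d] ρ[d/b](γ[u; SUM(h)→b](T)))) → 2
  R → 5
  (π[d]((U ⋈[f=d] ρ[d/b](γ[u; SUM(h)→b](T)))) ⋈[d=g] R) → 2

== RESULT ==
d | y | c | g
2 | p | 1 | 2
6 | r | 7 | 6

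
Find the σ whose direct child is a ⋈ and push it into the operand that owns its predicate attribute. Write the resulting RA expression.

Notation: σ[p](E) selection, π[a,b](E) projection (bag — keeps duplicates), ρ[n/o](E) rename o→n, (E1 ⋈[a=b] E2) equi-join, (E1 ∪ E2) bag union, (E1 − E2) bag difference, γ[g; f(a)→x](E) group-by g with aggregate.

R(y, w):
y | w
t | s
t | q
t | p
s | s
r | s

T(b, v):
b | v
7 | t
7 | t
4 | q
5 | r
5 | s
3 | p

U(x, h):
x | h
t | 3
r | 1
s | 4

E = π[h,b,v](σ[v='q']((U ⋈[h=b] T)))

σ filters on v, owned by the right side.
E' = π[h,b,v]((U ⋈[h=b] σ[v='q'](T)))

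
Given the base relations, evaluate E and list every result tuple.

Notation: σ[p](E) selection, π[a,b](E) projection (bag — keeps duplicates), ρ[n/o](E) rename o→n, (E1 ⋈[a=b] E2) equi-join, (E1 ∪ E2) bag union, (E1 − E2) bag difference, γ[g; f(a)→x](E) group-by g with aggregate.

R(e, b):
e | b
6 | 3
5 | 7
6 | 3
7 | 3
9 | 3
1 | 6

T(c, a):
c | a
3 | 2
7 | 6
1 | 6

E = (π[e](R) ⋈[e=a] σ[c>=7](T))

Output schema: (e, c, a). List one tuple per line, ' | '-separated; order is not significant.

Stepwise |·|:
  R → 6
  π[e](R) → 6
  T → 3
  σ[c>=7](T) → 1
  (π[e](R) ⋈[e=a] σ[c>=7](T)) → 2

== RESULT ==
e | c | a
6 | 7 | 6
6 | 7 | 6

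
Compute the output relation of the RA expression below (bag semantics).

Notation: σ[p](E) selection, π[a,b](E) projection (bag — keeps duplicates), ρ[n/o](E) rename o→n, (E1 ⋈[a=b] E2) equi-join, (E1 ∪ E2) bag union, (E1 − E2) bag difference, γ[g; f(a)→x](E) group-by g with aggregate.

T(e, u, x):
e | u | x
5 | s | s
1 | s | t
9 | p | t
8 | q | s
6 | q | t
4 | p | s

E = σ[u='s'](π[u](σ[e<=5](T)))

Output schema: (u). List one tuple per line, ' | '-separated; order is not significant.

Per-node cardinality:
  T → 6
  σ[e<=5](T) → 3
  π[u](σ[e<=5](T)) → 3
  σ[u='s'](π[u](σ[e<=5](T))) → 2

== RESULT ==
u
s
s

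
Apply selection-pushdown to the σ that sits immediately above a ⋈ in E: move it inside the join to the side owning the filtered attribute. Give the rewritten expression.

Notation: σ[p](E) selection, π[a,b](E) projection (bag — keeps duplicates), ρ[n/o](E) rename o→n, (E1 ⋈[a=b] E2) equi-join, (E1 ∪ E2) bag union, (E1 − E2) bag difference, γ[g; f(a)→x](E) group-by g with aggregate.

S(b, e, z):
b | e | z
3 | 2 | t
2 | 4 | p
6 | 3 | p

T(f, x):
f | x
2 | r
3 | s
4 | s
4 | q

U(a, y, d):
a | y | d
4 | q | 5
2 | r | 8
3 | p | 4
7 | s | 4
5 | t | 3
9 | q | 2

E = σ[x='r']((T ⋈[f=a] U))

σ filters on x, owned by the left side.
E' = (σ[x='r'](T) ⋈[f=a] U)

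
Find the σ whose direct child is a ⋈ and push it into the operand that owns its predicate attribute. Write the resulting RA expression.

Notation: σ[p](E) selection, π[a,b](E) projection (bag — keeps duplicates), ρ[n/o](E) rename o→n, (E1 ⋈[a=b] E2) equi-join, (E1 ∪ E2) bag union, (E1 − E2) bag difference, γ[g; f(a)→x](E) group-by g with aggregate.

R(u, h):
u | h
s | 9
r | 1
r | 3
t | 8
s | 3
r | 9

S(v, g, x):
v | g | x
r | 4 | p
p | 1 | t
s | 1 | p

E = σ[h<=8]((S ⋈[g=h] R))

σ filters on h, owned by the right side.
E' = (S ⋈[g=h] σ[h<=8](R))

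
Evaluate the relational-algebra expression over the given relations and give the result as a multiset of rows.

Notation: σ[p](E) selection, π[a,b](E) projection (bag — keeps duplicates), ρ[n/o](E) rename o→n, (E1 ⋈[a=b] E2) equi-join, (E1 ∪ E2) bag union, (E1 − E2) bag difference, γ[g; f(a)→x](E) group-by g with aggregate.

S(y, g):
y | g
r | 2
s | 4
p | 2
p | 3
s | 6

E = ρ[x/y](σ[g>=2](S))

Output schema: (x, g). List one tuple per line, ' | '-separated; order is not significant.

Subexpression sizes:
  S → 5
  σ[g>=2](S) → 5
  ρ[x/y](σ[g>=2](S)) → 5

== RESULT ==
x | g
p | 2
p | 3
r | 2
s | 4
s | 6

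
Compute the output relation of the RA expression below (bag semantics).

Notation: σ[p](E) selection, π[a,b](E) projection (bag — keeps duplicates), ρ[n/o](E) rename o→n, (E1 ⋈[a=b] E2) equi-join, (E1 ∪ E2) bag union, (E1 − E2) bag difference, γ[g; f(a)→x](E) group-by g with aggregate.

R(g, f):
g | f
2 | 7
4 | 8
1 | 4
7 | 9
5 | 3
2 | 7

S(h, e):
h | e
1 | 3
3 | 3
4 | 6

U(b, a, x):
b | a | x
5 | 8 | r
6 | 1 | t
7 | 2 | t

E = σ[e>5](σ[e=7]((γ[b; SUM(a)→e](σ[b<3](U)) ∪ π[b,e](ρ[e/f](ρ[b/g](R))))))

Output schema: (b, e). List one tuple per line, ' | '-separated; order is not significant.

Stepwise |·|:
  U → 3
  σ[b<3](U) → 0
  γ[b; SUM(a)→e](σ[b<3](U)) → 0
  R → 6
  ρ[b/g](R) → 6
  ρ[e/f](ρ[b/g](R)) → 6
  π[b,e](ρ[e/f](ρ[b/g](R))) → 6
  (γ[b; SUM(a)→e](σ[b<3](U)) ∪ π[b,e](ρ[e/f](ρ[b/g](R)))) → 6
  σ[e=7]((γ[b; SUM(a)→e](σ[b<3](U)) ∪ π[b,e](ρ[e/f](ρ[b/g](R))))) → 2
  σ[e>5](σ[e=7]((γ[b; SUM(a)→e](σ[b<3](U)) ∪ π[b,e](ρ[e/f](ρ[b/g](R)))))) → 2

== RESULT ==
b | e
2 | 7
2 | 7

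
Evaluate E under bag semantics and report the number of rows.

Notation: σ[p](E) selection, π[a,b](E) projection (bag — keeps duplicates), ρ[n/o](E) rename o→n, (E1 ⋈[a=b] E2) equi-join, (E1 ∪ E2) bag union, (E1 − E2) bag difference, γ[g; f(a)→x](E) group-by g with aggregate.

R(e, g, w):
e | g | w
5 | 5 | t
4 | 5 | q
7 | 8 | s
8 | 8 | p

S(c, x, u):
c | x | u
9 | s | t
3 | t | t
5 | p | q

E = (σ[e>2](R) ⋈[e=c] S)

Per-node cardinality:
  R → 4
  σ[e>2](R) → 4
  S → 3
  (σ[e>2](R) ⋈[e=c] S) → 1

|E| = 1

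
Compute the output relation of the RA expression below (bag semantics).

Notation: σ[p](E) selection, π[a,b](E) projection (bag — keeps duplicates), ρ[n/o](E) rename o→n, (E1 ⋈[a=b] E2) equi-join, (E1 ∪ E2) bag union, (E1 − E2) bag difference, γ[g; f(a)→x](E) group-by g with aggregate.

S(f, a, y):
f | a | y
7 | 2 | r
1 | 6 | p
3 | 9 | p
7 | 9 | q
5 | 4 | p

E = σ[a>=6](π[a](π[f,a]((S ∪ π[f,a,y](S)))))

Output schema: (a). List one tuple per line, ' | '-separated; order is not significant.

Stepwise |·|:
  S → 5
  S → 5
  π[f,a,y](S) → 5
  (S ∪ π[f,a,y](S)) → 10
  π[f,a]((S ∪ π[f,a,y](S))) → 10
  π[a](π[f,a]((S ∪ π[f,a,y](S)))) → 10
  σ[a>=6](π[a](π[f,a]((S ∪ π[f,a,y](S))))) → 6

== RESULT ==
a
6
6
9
9
9
9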